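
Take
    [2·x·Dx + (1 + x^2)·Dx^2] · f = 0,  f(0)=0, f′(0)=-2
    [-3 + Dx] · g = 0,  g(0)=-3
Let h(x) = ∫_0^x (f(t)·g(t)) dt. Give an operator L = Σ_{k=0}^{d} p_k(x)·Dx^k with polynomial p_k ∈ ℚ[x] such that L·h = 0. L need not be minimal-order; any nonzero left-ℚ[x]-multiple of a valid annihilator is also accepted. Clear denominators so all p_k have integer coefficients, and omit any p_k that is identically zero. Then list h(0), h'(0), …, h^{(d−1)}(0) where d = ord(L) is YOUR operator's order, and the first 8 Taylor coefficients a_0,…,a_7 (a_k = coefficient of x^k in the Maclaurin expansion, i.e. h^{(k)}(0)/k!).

L = (9 - 6·x + 9·x^2)·Dx + (-6 + 2·x - 6·x^2)·Dx^2 + (1 + x^2)·Dx^3  (order 3).
h: a_k = 0, 0, 3, 6, 25/4, 21/5, 83/40, 27/28, …
ICs: h(0) = 0, h′(0) = 0, h′′(0) = 6.

f: a_k = 0, -2, 0, 2/3, 0, -2/5, 0, 2/7, …
g: a_k = -3, -9, -27/2, -27/2, -81/8, -243/40, -243/80, -729/560, …
h₀=f·g: eliminate ⇒ L₀, order ≤ 2·1.
h=∫₀ˣh₀: take L = L₀·Dx.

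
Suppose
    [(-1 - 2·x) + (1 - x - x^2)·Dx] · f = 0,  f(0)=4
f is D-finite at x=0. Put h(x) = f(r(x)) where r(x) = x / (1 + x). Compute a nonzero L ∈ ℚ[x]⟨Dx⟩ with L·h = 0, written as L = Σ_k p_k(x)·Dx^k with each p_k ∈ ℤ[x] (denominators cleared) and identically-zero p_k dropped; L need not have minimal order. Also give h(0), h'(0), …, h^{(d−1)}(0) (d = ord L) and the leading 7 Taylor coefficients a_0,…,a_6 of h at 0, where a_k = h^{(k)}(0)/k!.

f: a_k = 4, 4, 8, 12, 20, 32, 52, …
Change of var in L_f (x↦r) gives L₀.
L = (1 + 3·x) + (-1 - 2·x + x^3)·Dx  (order 1).
h: a_k = 4, 4, 4, 0, 4, -4, 8, …
ICs: h(0) = 4.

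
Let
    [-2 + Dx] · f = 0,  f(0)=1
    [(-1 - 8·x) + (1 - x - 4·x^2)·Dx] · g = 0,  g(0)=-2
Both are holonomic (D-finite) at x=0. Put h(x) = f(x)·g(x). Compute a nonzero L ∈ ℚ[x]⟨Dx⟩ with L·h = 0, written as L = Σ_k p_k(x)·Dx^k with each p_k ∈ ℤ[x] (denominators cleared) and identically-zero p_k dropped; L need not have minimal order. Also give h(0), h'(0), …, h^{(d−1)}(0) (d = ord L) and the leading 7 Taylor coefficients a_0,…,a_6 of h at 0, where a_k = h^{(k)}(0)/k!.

f: a_k = 1, 2, 2, 4/3, 2/3, 4/15, 4/45, …
g: a_k = -2, -2, -10, -18, -58, -130, -362, …
Product ⇒ symmetric product L₀, ord ≤ 1.
L = (3 + 6·x - 8·x^2) + (-1 + x + 4·x^2)·Dx  (order 1).
h: a_k = -2, -6, -18, -134/3, -118, -1486/5, -34622/45, …
ICs: h(0) = -2.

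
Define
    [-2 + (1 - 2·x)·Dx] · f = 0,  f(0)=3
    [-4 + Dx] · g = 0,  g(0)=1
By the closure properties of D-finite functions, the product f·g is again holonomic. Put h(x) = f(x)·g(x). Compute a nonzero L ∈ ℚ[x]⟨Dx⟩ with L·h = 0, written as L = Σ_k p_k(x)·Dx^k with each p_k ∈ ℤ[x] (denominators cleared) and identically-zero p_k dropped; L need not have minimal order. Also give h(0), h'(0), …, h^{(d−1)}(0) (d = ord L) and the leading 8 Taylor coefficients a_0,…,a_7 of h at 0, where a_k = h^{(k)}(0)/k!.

f: a_k = 3, 6, 12, 24, 48, 96, 192, 384, …
g: a_k = 1, 4, 8, 32/3, 32/3, 128/15, 256/45, 1024/315, …
f·g: L₀ = L_f ⊗_s L_g, ord ≤ 1·1.
L = (6 - 8·x) + (-1 + 2·x)·Dx  (order 1).
h: a_k = 3, 18, 60, 152, 336, 3488/5, 21184/15, 19840/7, …
ICs: h(0) = 3.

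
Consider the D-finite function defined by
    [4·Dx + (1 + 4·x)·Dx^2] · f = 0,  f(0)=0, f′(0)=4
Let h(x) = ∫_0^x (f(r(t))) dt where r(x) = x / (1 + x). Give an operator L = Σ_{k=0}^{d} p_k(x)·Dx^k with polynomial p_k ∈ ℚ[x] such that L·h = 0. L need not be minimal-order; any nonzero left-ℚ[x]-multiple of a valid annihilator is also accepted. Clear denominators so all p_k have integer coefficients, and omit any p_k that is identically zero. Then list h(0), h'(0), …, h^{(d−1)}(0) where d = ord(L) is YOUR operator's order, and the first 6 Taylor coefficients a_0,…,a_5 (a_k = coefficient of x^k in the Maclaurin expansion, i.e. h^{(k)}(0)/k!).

L = (6 + 10·x)·Dx^2 + (1 + 6·x + 5·x^2)·Dx^3  (order 3).
h: a_k = 0, 0, 2, -4, 31/3, -156/5, …
ICs: h(0) = 0, h′(0) = 0, h′′(0) = 4.

f: a_k = 0, 4, -8, 64/3, -64, 1024/5, …
L₀ from L_f via x↦r, Dx↦r'^{-1}Dx.
∫: right-multiply L₀ by Dx.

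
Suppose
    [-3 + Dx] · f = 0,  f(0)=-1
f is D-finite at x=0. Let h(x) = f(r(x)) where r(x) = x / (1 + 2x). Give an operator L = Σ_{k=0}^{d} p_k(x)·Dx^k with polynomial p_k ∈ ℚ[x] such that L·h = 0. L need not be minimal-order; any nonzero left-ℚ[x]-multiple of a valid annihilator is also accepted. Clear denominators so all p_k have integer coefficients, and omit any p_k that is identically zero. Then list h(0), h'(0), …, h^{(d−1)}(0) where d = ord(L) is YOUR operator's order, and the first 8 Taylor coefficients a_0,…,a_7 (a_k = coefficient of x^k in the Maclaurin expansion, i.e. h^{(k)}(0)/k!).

L = -3 + (1 + 4·x + 4·x^2)·Dx  (order 1).
h: a_k = -1, -3, 3/2, 3/2, -51/8, 519/40, -1581/80, 12441/560, …
ICs: h(0) = -1.

f: a_k = -1, -3, -9/2, -9/2, -27/8, -81/40, -81/80, -243/560, …
f∘r: x↦r, Dx↦Dx/r' in L_f ⇒ L₀.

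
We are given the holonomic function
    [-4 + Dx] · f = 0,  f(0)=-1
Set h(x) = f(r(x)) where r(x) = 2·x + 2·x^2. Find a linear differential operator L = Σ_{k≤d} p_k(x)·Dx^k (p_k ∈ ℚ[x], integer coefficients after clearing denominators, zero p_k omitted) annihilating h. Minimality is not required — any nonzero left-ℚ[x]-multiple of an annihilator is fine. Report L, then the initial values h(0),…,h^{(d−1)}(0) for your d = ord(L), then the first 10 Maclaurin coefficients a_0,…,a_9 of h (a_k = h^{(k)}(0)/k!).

f: a_k = -1, -4, -8, -32/3, -32/3, -128/15, -256/45, -1024/315, -512/315, -2048/2835, …
f∘r: x↦r, Dx↦Dx/r' in L_f ⇒ L₀.
L = (-8 - 16·x) + Dx  (order 1).
h: a_k = -1, -8, -40, -448/3, -1376/3, -18176/15, -127744/45, -378880/63, -3682816/315, -59772928/2835, …
ICs: h(0) = -1.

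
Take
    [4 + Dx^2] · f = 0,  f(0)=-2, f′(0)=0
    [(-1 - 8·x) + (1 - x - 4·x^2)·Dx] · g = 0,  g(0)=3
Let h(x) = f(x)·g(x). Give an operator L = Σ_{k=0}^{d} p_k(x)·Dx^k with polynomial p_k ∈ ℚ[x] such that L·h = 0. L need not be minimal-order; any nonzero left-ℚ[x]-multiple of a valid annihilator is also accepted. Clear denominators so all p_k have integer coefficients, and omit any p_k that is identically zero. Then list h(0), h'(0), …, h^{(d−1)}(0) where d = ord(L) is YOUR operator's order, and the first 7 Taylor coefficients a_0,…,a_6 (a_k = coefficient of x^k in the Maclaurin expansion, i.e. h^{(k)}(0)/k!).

L = (4 + 4·x + 16·x^2) + (2 + 16·x)·Dx + (-1 + x + 4·x^2)·Dx^2  (order 2).
h: a_k = -6, -6, -18, -42, -118, -286, -11362/15, …
ICs: h(0) = -6, h′(0) = -6.

f: a_k = -2, 0, 4, 0, -4/3, 0, 8/45, …
g: a_k = 3, 3, 15, 27, 87, 195, 543, …
L₀ := L_f ⊗_s L_g (sym. prod.), ord ≤ 2.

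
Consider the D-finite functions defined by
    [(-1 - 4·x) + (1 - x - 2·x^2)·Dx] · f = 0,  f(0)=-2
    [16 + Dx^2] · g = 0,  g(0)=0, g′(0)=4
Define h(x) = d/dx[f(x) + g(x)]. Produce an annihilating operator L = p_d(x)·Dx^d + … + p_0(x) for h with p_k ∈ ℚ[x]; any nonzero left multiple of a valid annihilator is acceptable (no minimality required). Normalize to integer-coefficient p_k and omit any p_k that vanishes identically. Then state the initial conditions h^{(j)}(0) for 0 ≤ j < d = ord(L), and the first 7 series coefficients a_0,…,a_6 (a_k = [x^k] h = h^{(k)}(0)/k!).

f: a_k = -2, -2, -6, -10, -22, -42, -86, …
g: a_k = 0, 4, 0, -32/3, 0, 128/15, 0, …
h₀=f+g: left-lcm gives L₀, ord ≤ 3.
h₀' ⇒ L via d/dx closure of L₀.
L = (2880 + 9600·x + 20736·x^2 + 7680·x^3 + 15360·x^4 + 18432·x^5 + 12288·x^6) + (-368 - 1040·x + 2400·x^2 + 2048·x^3 - 2560·x^4 + 1536·x^5 + 7168·x^6 + 4096·x^7)·Dx + (180 + 600·x + 1296·x^2 + 480·x^3 + 960·x^4 + 1152·x^5 + 768·x^6)·Dx^2 + (-23 - 65·x + 150·x^2 + 128·x^3 - 160·x^4 + 96·x^5 + 448·x^6 + 256·x^7)·Dx^3  (order 3).
h: a_k = 2, -12, -62, -88, -502/3, -516, -54574/45, …
ICs: h(0) = 2, h′(0) = -12, h′′(0) = -124.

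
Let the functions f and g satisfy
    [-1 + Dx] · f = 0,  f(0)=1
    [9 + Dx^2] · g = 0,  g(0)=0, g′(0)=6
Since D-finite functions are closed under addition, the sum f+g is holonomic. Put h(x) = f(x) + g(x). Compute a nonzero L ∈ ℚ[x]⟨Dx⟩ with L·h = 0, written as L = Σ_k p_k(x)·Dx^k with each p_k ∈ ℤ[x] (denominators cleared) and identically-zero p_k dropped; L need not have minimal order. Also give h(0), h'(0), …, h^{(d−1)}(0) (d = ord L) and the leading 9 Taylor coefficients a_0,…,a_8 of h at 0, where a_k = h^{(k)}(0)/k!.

L = -9 + 9·Dx - Dx^2 + Dx^3  (order 3).
h: a_k = 1, 7, 1/2, -53/6, 1/24, 487/120, 1/720, -4373/5040, 1/40320, …
ICs: h(0) = 1, h′(0) = 7, h′′(0) = 1.

f: a_k = 1, 1, 1/2, 1/6, 1/24, 1/120, 1/720, 1/5040, 1/40320, …
g: a_k = 0, 6, 0, -9, 0, 81/20, 0, -243/280, 0, …
Sum ⇒ L₀ = lclm(L_f,L_g) in ℚ(x)⟨Dx⟩.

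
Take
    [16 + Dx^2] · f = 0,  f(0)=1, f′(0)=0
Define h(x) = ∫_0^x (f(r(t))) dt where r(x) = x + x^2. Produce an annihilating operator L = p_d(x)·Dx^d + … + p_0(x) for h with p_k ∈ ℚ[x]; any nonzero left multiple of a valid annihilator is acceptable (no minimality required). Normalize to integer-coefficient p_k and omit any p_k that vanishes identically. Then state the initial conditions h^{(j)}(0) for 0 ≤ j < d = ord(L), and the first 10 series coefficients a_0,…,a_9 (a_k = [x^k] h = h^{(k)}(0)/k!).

f: a_k = 1, 0, -8, 0, 32/3, 0, -256/45, 0, 512/315, 0, …
Change of var in L_f (x↦r) gives L₀.
h=∫₀ˣh₀: take L = L₀·Dx.
L = (16 + 96·x + 192·x^2 + 128·x^3)·Dx - 2·Dx^2 + (1 + 2·x)·Dx^3  (order 3).
h: a_k = 0, 1, 0, -8/3, -4, 8/15, 64/9, 2624/315, 16/15, -23008/2835, …
ICs: h(0) = 0, h′(0) = 1, h′′(0) = 0.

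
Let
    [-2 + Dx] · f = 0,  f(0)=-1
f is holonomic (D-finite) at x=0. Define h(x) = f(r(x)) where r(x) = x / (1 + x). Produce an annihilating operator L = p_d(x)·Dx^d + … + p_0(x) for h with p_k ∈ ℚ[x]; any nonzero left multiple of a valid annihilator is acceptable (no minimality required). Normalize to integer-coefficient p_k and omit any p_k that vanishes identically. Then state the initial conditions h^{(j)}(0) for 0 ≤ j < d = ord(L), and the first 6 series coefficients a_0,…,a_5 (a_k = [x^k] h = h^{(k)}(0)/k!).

f: a_k = -1, -2, -2, -4/3, -2/3, -4/15, …
f∘r: x↦r, Dx↦Dx/r' in L_f ⇒ L₀.
L = -2 + (1 + 2·x + x^2)·Dx  (order 1).
h: a_k = -1, -2, 0, 2/3, -2/3, 2/5, …
ICs: h(0) = -1.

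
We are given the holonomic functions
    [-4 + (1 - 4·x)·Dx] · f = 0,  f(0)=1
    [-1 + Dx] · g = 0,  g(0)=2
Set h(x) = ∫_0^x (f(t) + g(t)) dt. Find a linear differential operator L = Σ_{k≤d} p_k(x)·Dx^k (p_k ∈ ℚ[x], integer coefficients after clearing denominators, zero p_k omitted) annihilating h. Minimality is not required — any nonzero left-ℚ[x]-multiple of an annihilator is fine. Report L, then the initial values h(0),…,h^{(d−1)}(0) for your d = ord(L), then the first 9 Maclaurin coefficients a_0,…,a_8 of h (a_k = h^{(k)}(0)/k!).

L = (-28 - 16·x)·Dx + (31 + 8·x - 16·x^2)·Dx^2 + (-3 + 8·x + 16·x^2)·Dx^3  (order 3).
h: a_k = 0, 3, 3, 17/3, 193/12, 3073/60, 61441/360, 1474561/2520, 41287681/20160, …
ICs: h(0) = 0, h′(0) = 3, h′′(0) = 6.

f: a_k = 1, 4, 16, 64, 256, 1024, 4096, 16384, 65536, …
g: a_k = 2, 2, 1, 1/3, 1/12, 1/60, 1/360, 1/2520, 1/20160, …
L₀ := lclm(L_f,L_g); ord L₀ ≤ 1+1.
∫: right-multiply L₀ by Dx.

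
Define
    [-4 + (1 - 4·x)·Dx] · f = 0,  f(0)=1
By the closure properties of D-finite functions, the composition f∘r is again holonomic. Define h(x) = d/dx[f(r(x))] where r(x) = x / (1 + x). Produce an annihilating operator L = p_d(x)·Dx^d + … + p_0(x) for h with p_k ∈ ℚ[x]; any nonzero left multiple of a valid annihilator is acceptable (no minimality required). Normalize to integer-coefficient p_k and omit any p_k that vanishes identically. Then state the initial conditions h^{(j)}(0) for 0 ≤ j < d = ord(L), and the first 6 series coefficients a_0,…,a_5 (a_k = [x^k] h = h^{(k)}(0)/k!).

L = 6 + (-1 + 3·x)·Dx  (order 1).
h: a_k = 4, 24, 108, 432, 1620, 5832, …
ICs: h(0) = 4.

f: a_k = 1, 4, 16, 64, 256, 1024, …
h₀=f(r): pull back L_f along r ⇒ L₀.
h=h₀': d/dx-closure on L₀ ⇒ L.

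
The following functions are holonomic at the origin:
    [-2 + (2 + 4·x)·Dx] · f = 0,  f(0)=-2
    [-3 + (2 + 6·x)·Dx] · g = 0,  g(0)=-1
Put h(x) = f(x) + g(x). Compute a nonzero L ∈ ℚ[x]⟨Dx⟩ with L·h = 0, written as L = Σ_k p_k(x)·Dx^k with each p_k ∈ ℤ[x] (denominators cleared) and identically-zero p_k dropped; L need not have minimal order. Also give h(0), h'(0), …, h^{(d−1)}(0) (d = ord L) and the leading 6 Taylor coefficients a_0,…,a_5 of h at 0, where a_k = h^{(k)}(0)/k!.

L = -3 + (5 + 12·x)·Dx + (2 + 10·x + 12·x^2)·Dx^2  (order 2).
h: a_k = -3, -7/2, 17/8, -43/16, 565/128, -2149/256, …
ICs: h(0) = -3, h′(0) = -7/2.

f: a_k = -2, -2, 1, -1, 5/4, -7/4, …
g: a_k = -1, -3/2, 9/8, -27/16, 405/128, -1701/256, …
Sum ⇒ L₀ = lclm(L_f,L_g) in ℚ(x)⟨Dx⟩.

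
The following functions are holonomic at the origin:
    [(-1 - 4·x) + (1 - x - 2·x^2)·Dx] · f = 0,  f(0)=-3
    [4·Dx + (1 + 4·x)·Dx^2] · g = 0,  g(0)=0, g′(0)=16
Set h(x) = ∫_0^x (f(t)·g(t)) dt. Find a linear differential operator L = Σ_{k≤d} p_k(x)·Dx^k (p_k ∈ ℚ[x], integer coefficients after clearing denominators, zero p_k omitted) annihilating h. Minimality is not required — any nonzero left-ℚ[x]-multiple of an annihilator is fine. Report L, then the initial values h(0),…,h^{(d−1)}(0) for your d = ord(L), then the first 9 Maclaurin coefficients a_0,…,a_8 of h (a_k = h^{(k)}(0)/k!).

f: a_k = -3, -3, -9, -15, -33, -63, -129, -255, -513, …
g: a_k = 0, 16, -32, 256/3, -256, 4096/5, -8192/3, 65536/7, -32768, …
Sym-product of L_f,L_g gives L₀ (≤ ord 2).
∫: right-multiply L₀ by Dx.
L = (8 + 32·x)·Dx + (-2 + 20·x + 40·x^2)·Dx^2 + (-1 - 3·x + 6·x^2 + 8·x^3)·Dx^3  (order 3).
h: a_k = 0, 0, -24, 16, -76, 112, -2088/5, 34032/35, -115026/35, …
ICs: h(0) = 0, h′(0) = 0, h′′(0) = -48.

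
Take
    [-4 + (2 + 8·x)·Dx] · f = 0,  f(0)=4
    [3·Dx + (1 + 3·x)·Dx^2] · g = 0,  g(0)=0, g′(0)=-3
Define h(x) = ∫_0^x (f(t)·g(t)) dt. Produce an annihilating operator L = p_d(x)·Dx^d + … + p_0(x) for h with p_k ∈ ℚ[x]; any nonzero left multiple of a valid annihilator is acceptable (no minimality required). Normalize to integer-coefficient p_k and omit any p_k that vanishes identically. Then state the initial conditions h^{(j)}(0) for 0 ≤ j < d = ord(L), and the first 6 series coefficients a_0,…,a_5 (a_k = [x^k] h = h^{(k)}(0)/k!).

f: a_k = 4, 8, -8, 16, -40, 112, …
g: a_k = 0, -3, 9/2, -9, 81/4, -243/5, …
Product ⇒ symmetric product L₀, ord ≤ 2.
h=∫h₀ ⇒ L = L₀·Dx.
L = (6 + 12·x)·Dx + (-1 - 4·x)·Dx^2 + (1 + 11·x + 40·x^2 + 48·x^3)·Dx^3  (order 3).
h: a_k = 0, 0, -6, -2, 6, -15, …
ICs: h(0) = 0, h′(0) = 0, h′′(0) = -12.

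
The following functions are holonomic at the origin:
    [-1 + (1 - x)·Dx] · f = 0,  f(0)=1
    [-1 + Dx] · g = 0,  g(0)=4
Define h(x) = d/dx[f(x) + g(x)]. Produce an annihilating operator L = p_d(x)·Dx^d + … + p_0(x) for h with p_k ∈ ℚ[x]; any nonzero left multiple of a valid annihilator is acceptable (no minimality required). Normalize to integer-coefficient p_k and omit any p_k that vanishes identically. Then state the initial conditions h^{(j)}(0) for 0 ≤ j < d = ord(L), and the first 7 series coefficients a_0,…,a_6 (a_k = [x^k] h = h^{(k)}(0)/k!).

L = (4 + 2·x) + (-5 - 2·x + x^2)·Dx + (1 - x^2)·Dx^2  (order 2).
h: a_k = 5, 6, 5, 14/3, 31/6, 181/30, 1261/180, …
ICs: h(0) = 5, h′(0) = 6.

f: a_k = 1, 1, 1, 1, 1, 1, 1, …
g: a_k = 4, 4, 2, 2/3, 1/6, 1/30, 1/180, …
f+g: L₀ = lclm(L_f,L_g), ord ≤ 1+1.
Differentiate: ansatz ord ≤ ord L₀ ⇒ L.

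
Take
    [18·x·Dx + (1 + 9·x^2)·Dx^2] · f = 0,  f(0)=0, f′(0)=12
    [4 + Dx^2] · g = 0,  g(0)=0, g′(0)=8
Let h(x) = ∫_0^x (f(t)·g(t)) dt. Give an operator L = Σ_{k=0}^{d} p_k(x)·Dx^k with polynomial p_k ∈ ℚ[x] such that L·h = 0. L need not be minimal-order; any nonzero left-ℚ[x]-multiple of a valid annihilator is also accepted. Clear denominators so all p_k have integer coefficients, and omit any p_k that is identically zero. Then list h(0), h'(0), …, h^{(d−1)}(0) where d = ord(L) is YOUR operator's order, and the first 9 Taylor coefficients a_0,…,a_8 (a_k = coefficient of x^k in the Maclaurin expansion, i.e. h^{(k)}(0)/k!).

f: a_k = 0, 12, 0, -36, 0, 972/5, 0, -8748/7, 0, …
g: a_k = 0, 8, 0, -16/3, 0, 16/15, 0, -32/315, 0, …
f·g: L₀ = L_f ⊗_s L_g, ord ≤ 2·2.
∫: right-multiply L₀ by Dx.
L = (2080 + 50256·x^2 + 89424·x^4 + 186624·x^6 + 419904·x^8)·Dx + (3168·x + 38880·x^3 + 139968·x^5 + 419904·x^7)·Dx^2 + (572 + 13788·x^2 + 33048·x^4 + 93312·x^6 + 209952·x^8)·Dx^3 + (792·x + 9720·x^3 + 34992·x^5 + 104976·x^7)·Dx^4 + (13 + 306·x^2 + 2673·x^4 + 11664·x^6 + 26244·x^8)·Dx^5  (order 5).
h: a_k = 0, 0, 0, 32, 0, -352/5, 0, 1760/7, 0, …
ICs: h(0) = 0, h′(0) = 0, h′′(0) = 0, h′′′(0) = 192, h′′′′(0) = 0.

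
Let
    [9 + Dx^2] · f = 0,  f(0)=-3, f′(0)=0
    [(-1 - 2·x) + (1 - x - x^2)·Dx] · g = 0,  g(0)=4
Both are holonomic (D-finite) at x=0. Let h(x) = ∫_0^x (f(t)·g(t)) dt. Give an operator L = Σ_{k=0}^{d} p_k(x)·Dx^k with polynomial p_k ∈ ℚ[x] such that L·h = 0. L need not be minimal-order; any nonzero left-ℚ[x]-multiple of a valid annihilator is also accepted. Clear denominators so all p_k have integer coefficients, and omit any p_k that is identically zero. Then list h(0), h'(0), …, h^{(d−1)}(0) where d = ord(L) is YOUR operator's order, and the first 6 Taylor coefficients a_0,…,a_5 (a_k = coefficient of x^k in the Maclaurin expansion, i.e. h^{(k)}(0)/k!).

f: a_k = -3, 0, 27/2, 0, -81/8, 0, …
g: a_k = 4, 4, 8, 12, 20, 32, …
f·g: L₀ = L_f ⊗_s L_g, ord ≤ 2·1.
h=∫h₀ ⇒ L = L₀·Dx.
L = (-7 + 9·x + 9·x^2)·Dx + (2 + 4·x)·Dx^2 + (-1 + x + x^2)·Dx^3  (order 3).
h: a_k = 0, -12, -6, 10, 9/2, 3/2, …
ICs: h(0) = 0, h′(0) = -12, h′′(0) = -12.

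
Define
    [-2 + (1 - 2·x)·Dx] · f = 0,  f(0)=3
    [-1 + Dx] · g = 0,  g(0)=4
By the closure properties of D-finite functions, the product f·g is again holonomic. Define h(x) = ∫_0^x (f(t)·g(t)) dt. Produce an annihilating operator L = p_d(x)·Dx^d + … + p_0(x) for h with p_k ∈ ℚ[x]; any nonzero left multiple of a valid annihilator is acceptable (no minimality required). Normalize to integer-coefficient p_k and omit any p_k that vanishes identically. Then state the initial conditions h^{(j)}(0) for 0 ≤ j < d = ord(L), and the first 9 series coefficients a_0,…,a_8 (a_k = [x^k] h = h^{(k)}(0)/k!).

f: a_k = 3, 6, 12, 24, 48, 96, 192, 384, 768, …
g: a_k = 4, 4, 2, 2/3, 1/6, 1/30, 1/180, 1/1260, 1/10080, …
Product ⇒ symmetric product L₀, ord ≤ 1.
h=∫₀ˣh₀: take L = L₀·Dx.
L = (3 - 2·x)·Dx + (-1 + 2·x)·Dx^2  (order 2).
h: a_k = 0, 12, 18, 26, 79/2, 633/10, 6331/60, 75973/420, 354541/1120, …
ICs: h(0) = 0, h′(0) = 12.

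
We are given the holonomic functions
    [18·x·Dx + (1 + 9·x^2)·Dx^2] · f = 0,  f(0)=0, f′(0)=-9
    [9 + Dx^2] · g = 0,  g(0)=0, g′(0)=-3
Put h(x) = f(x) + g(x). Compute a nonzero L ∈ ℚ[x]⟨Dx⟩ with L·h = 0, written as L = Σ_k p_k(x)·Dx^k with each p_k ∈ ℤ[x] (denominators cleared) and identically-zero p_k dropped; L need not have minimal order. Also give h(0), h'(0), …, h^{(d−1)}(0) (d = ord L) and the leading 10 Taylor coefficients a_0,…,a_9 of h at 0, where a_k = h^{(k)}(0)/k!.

f: a_k = 0, -9, 0, 27, 0, -729/5, 0, 6561/7, 0, -6561, …
g: a_k = 0, -3, 0, 9/2, 0, -81/40, 0, 243/560, 0, -243/4480, …
h₀=f+g: left-lcm gives L₀, ord ≤ 4.
L = (-1782·x + 20412·x^3 + 13122·x^5)·Dx + (-9 + 567·x^2 + 6561·x^4 + 6561·x^6)·Dx^2 + (-198·x + 2268·x^3 + 1458·x^5)·Dx^3 + (-1 + 63·x^2 + 729·x^4 + 729·x^6)·Dx^4  (order 4).
h: a_k = 0, -12, 0, 63/2, 0, -5913/40, 0, 525123/560, 0, -29393523/4480, …
ICs: h(0) = 0, h′(0) = -12, h′′(0) = 0, h′′′(0) = 189.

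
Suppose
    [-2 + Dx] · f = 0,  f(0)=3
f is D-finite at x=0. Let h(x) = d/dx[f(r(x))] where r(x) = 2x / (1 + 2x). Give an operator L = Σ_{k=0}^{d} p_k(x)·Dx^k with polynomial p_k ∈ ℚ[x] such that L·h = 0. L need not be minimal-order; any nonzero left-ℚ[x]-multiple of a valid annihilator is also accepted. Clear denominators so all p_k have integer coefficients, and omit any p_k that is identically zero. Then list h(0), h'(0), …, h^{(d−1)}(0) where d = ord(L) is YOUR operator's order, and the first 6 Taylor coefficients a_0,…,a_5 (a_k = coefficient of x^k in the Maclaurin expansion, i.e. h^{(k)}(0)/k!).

L = -8·x + (-1 - 4·x - 4·x^2)·Dx  (order 1).
h: a_k = 12, 0, -48, 128, -192, 512/5, …
ICs: h(0) = 12.

f: a_k = 3, 6, 6, 4, 2, 4/5, …
Substitute x→r, Dx→(1/r')Dx; clear ⇒ L₀.
h₀' ⇒ L via d/dx closure of L₀.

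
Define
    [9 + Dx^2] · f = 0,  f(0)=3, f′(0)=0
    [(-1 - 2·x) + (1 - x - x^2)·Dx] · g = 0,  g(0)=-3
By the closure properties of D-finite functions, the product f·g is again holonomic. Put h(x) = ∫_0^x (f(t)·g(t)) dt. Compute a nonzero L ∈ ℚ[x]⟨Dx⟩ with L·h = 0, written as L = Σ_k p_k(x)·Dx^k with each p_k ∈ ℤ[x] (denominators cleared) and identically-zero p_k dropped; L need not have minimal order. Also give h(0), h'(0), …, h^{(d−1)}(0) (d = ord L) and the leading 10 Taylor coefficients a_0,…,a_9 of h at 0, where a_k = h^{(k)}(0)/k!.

f: a_k = 3, 0, -27/2, 0, 81/8, 0, -243/80, 0, 2187/4480, 0, …
g: a_k = -3, -3, -6, -9, -15, -24, -39, -63, -102, -165, …
Sym-product of L_f,L_g gives L₀ (≤ ord 2).
h=∫₀ˣh₀: take L = L₀·Dx.
L = (-7 + 9·x + 9·x^2)·Dx + (2 + 4·x)·Dx^2 + (-1 + x + x^2)·Dx^3  (order 3).
h: a_k = 0, -9, -9/2, 15/2, 27/8, 9/8, 51/16, 387/80, 4239/640, 42503/4480, …
ICs: h(0) = 0, h′(0) = -9, h′′(0) = -9.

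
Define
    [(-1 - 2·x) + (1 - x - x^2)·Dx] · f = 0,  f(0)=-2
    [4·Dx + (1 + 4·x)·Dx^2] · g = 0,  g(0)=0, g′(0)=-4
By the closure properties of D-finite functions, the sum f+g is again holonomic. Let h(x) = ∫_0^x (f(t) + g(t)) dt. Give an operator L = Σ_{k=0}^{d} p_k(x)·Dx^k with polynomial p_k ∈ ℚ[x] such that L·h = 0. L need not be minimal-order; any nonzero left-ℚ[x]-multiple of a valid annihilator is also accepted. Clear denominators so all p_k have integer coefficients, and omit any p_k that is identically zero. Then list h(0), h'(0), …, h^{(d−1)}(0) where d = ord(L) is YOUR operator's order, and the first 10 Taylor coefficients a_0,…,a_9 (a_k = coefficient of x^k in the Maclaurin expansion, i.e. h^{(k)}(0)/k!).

L = (100 + 272·x + 392·x^2 + 144·x^3 + 96·x^4)·Dx^2 + (-7 + 96·x + 434·x^2 + 540·x^3 + 304·x^4 + 160·x^5)·Dx^3 + (-4 - 25·x - 28·x^2 + 46·x^3 + 73·x^4 + 76·x^5 + 32·x^6)·Dx^4  (order 4).
h: a_k = 0, -2, -3, 4/3, -41/6, 54/5, -184/5, 1970/21, -8339/28, 2708/3, …
ICs: h(0) = 0, h′(0) = -2, h′′(0) = -6, h′′′(0) = 8.

f: a_k = -2, -2, -4, -6, -10, -16, -26, -42, -68, -110, …
g: a_k = 0, -4, 8, -64/3, 64, -1024/5, 2048/3, -16384/7, 8192, -262144/9, …
Weyl lclm of L_f,L_g ⇒ L₀ (ord ≤ 3).
∫: right-multiply L₀ by Dx.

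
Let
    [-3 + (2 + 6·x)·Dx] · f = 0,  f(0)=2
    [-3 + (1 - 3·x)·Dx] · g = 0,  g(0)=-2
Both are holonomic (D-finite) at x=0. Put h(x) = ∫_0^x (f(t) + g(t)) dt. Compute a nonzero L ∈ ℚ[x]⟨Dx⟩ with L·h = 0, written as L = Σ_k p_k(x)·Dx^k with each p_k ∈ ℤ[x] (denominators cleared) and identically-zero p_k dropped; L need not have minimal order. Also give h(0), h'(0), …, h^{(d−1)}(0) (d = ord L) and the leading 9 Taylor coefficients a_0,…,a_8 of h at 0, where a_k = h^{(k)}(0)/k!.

f: a_k = 2, 3, -9/4, 27/8, -405/64, 1701/128, -15309/512, 72171/1024, -2814669/16384, …
g: a_k = -2, -6, -18, -54, -162, -486, -1458, -4374, -13122, …
L₀ := lclm(L_f,L_g); ord L₀ ≤ 1+1.
Integrate: L := L₀·Dx.
L = (45 + 81·x)·Dx + (-27 - 126·x - 243·x^2)·Dx^2 + (2 + 18·x - 18·x^2 - 162·x^3)·Dx^3  (order 3).
h: a_k = 0, 0, -3/2, -27/4, -405/32, -10773/320, -20169/256, -761805/3584, -4406805/8192, …
ICs: h(0) = 0, h′(0) = 0, h′′(0) = -3.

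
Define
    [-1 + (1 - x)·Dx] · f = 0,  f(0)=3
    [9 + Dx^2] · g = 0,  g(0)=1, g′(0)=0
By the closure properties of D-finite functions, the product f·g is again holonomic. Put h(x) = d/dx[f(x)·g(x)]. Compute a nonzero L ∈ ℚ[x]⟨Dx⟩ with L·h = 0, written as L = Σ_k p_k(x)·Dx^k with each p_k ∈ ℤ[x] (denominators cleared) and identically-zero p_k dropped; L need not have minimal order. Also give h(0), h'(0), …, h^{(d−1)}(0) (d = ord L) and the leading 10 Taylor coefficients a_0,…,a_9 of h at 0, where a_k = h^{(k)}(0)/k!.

L = (7 - 18·x + 9·x^2) + (-2 + 2·x)·Dx + (1 - 2·x + x^2)·Dx^2  (order 2).
h: a_k = 3, -21, -63/2, -3/2, -15/8, -819/40, -1911/80, -13101/560, -117909/4480, -133197/4480, …
ICs: h(0) = 3, h′(0) = -21.

f: a_k = 3, 3, 3, 3, 3, 3, 3, 3, 3, 3, …
g: a_k = 1, 0, -9/2, 0, 27/8, 0, -81/80, 0, 729/4480, 0, …
f·g: L₀ = L_f ⊗_s L_g, ord ≤ 1·2.
Differentiate: ansatz ord ≤ ord L₀ ⇒ L.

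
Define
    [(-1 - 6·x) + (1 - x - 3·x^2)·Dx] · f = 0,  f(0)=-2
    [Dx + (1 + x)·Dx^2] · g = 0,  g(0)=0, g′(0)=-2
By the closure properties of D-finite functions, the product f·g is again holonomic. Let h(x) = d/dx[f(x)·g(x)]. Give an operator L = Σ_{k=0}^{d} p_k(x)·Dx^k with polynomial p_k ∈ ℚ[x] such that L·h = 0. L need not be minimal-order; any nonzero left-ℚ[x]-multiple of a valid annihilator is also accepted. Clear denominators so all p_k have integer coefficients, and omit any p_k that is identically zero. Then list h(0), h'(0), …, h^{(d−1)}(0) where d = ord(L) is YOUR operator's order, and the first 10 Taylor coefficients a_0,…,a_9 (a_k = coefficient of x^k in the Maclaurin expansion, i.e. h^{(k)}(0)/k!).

f: a_k = -2, -2, -8, -14, -38, -80, -194, -434, -1016, -2318, …
g: a_k = 0, -2, 1, -2/3, 1/2, -2/5, 1/3, -2/7, 1/4, -2/9, …
Sym-product of L_f,L_g gives L₀ (≤ ord 2).
Differentiate: ansatz ord ≤ ord L₀ ⇒ L.
L = (142 + 378·x + 324·x^2) + (19 + 173·x + 396·x^2 + 252·x^3)·Dx + (-7 - 12·x + 28·x^2 + 69·x^3 + 36·x^4)·Dx^2  (order 2).
h: a_k = 4, 4, 46, 244/3, 1007/3, 3824/5, 34591/15, 597524/105, 1071061/70, 345034/9, …
ICs: h(0) = 4, h′(0) = 4.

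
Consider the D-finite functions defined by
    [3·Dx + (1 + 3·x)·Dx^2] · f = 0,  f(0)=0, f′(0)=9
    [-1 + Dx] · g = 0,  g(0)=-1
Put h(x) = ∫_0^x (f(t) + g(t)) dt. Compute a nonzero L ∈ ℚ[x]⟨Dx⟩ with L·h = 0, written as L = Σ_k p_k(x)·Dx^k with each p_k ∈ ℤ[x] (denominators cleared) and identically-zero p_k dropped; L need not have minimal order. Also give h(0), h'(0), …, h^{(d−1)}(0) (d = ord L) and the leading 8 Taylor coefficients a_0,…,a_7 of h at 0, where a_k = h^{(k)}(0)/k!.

L = (-21 - 9·x)·Dx^2 + (17 - 6·x - 9·x^2)·Dx^3 + (4 + 15·x + 9·x^2)·Dx^4  (order 4).
h: a_k = 0, -1, 4, -14/3, 161/24, -1459/120, 3499/144, -262441/5040, …
ICs: h(0) = 0, h′(0) = -1, h′′(0) = 8, h′′′(0) = -28.

f: a_k = 0, 9, -27/2, 27, -243/4, 729/5, -729/2, 6561/7, …
g: a_k = -1, -1, -1/2, -1/6, -1/24, -1/120, -1/720, -1/5040, …
Weyl lclm of L_f,L_g ⇒ L₀ (ord ≤ 3).
h=∫₀ˣh₀: take L = L₀·Dx.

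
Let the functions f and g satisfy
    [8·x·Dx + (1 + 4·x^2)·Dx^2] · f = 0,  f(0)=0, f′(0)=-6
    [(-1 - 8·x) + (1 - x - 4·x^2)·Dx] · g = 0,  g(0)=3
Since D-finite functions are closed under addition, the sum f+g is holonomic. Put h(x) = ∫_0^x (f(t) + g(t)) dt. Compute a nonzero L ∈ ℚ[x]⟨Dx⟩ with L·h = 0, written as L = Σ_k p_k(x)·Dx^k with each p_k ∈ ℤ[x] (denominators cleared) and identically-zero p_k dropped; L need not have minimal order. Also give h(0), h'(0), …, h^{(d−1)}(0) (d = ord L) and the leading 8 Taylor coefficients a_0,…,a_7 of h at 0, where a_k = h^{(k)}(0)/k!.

f: a_k = 0, -6, 0, 8, 0, -96/5, 0, 384/7, …
g: a_k = 3, 3, 15, 27, 87, 195, 543, 1323, …
h₀=f+g: left-lcm gives L₀, ord ≤ 3.
h=∫₀ˣh₀: take L = L₀·Dx.
L = (40 - 160·x - 2272·x^2 - 4608·x^3 - 16896·x^4 - 6144·x^6)·Dx^2 + (-31 - 264·x - 364·x^2 - 2208·x^3 - 4160·x^4 - 12800·x^5 - 768·x^6 - 6144·x^7)·Dx^3 + (5 + 11·x + 80·x^2 - 116·x^3 - 80·x^4 - 704·x^5 - 1536·x^6 - 256·x^7 - 1024·x^8)·Dx^4  (order 4).
h: a_k = 0, 3, -3/2, 5, 35/4, 87/5, 293/10, 543/7, …
ICs: h(0) = 0, h′(0) = 3, h′′(0) = -3, h′′′(0) = 30.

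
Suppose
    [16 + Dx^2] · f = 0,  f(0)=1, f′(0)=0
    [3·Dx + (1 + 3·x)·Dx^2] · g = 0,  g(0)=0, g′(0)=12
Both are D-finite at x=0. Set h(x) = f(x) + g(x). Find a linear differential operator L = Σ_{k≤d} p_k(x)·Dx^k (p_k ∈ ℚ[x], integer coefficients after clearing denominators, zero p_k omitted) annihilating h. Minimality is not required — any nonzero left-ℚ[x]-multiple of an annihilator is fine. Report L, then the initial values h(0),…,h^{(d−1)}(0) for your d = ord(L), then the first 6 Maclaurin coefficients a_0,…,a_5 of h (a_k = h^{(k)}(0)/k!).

L = (1680 + 2304·x + 3456·x^2)·Dx + (272 + 1584·x + 3456·x^2 + 3456·x^3)·Dx^2 + (105 + 144·x + 216·x^2)·Dx^3 + (17 + 99·x + 216·x^2 + 216·x^3)·Dx^4  (order 4).
h: a_k = 1, 12, -26, 36, -211/3, 972/5, …
ICs: h(0) = 1, h′(0) = 12, h′′(0) = -52, h′′′(0) = 216.

f: a_k = 1, 0, -8, 0, 32/3, 0, …
g: a_k = 0, 12, -18, 36, -81, 972/5, …
h₀=f+g: left-lcm gives L₀, ord ≤ 4.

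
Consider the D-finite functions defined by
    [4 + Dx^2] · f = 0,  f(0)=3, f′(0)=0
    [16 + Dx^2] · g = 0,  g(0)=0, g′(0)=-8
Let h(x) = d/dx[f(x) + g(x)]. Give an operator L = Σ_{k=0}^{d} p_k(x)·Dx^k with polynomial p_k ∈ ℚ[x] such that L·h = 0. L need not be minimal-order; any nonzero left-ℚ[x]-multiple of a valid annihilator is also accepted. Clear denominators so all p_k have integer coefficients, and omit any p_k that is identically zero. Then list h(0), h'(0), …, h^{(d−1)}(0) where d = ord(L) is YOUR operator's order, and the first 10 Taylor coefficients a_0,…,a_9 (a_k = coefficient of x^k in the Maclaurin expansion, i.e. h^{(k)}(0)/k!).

L = 64 + 20·Dx^2 + Dx^4  (order 4).
h: a_k = -8, -12, 64, 8, -256/3, -8/5, 2048/45, 16/105, -4096/315, -8/945, …
ICs: h(0) = -8, h′(0) = -12, h′′(0) = 128, h′′′(0) = 48.

f: a_k = 3, 0, -6, 0, 2, 0, -4/15, 0, 2/105, 0, …
g: a_k = 0, -8, 0, 64/3, 0, -256/15, 0, 2048/315, 0, -4096/2835, …
f+g: L₀ = lclm(L_f,L_g), ord ≤ 2+2.
Differentiate: ansatz ord ≤ ord L₀ ⇒ L.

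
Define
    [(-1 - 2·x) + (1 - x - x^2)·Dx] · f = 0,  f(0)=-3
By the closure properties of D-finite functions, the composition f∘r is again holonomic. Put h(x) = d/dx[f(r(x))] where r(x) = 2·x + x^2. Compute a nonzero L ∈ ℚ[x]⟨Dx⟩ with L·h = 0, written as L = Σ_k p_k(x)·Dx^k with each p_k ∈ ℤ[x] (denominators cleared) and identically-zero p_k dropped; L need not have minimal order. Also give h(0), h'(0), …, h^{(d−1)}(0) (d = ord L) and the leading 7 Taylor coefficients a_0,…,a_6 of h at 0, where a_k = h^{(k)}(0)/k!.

L = (9 + 42·x + 105·x^2 + 164·x^3 + 141·x^4 + 60·x^5 + 10·x^6) + (-1 - 3·x + 9·x^2 + 39·x^3 + 55·x^4 + 39·x^5 + 14·x^6 + 2·x^7)·Dx  (order 1).
h: a_k = -6, -54, -288, -1416, -6510, -28710, -123144, …
ICs: h(0) = -6.

f: a_k = -3, -3, -6, -9, -15, -24, -39, …
Substitute x→r, Dx→(1/r')Dx; clear ⇒ L₀.
h=h₀': d/dx-closure on L₀ ⇒ L.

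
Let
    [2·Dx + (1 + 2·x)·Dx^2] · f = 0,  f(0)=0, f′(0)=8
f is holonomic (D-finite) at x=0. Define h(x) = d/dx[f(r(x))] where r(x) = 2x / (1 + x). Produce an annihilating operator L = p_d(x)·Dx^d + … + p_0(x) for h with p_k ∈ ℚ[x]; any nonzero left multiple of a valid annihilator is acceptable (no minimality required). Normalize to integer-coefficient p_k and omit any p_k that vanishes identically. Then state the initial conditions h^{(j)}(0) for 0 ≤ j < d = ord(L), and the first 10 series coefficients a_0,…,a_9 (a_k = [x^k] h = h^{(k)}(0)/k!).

f: a_k = 0, 8, -8, 32/3, -16, 128/5, -128/3, 512/7, -128, 2048/9, …
L₀ from L_f via x↦r, Dx↦r'^{-1}Dx.
Differentiate: ansatz ord ≤ ord L₀ ⇒ L.
L = (6 + 10·x) + (1 + 6·x + 5·x^2)·Dx  (order 1).
h: a_k = 16, -96, 496, -2496, 12496, -62496, 312496, -1562496, 7812496, -39062496, …
ICs: h(0) = 16.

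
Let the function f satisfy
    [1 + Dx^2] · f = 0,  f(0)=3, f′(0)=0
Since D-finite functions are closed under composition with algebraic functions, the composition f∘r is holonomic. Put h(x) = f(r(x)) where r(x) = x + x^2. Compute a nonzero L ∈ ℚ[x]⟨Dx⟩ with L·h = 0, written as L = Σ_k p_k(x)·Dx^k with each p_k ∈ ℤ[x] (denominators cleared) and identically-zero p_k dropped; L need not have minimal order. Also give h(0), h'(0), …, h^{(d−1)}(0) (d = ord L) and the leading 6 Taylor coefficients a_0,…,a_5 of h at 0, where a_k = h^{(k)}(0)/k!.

L = (1 + 6·x + 12·x^2 + 8·x^3) - 2·Dx + (1 + 2·x)·Dx^2  (order 2).
h: a_k = 3, 0, -3/2, -3, -11/8, 1/2, …
ICs: h(0) = 3, h′(0) = 0.

f: a_k = 3, 0, -3/2, 0, 1/8, 0, …
h₀=f(r): pull back L_f along r ⇒ L₀.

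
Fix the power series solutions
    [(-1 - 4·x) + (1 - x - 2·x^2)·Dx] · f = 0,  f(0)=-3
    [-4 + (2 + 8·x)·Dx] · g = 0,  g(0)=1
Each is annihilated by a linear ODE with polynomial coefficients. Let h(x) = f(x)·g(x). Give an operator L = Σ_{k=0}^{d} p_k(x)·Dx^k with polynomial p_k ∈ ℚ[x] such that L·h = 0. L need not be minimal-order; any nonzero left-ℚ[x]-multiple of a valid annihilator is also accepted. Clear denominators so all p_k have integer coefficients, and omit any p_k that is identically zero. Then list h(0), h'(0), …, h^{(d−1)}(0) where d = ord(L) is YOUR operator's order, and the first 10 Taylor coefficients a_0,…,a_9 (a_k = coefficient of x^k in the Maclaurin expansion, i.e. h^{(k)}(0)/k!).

L = (3 + 6·x + 12·x^2) + (-1 - 3·x + 6·x^2 + 8·x^3)·Dx  (order 1).
h: a_k = -3, -9, -9, -39, -27, -189, 9, -1161, 1431, -9471, …
ICs: h(0) = -3.

f: a_k = -3, -3, -9, -15, -33, -63, -129, -255, -513, -1023, …
g: a_k = 1, 2, -2, 4, -10, 28, -84, 264, -858, 2860, …
Product ⇒ symmetric product L₀, ord ≤ 1.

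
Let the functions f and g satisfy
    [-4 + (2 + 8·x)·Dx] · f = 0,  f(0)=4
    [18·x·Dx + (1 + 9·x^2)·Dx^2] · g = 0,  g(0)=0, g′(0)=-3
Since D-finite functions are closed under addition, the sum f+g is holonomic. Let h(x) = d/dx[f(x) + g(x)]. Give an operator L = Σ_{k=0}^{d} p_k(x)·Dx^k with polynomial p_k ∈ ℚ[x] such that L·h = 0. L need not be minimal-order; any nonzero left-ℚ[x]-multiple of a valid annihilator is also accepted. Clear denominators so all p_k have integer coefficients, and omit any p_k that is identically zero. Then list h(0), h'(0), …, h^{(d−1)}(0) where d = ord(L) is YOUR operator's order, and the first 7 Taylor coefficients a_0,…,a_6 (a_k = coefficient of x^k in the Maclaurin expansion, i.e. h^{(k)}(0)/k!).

L = (-18 - 180·x + 486·x^2 + 972·x^3) + (-15 - 72·x - 9·x^2 + 1944·x^3 + 3402·x^4)·Dx + (-1 + 5·x + 54·x^2 + 153·x^3 + 567·x^4 + 972·x^5)·Dx^2  (order 2).
h: a_k = 5, -16, 75, -160, 317, -2016, 9579, …
ICs: h(0) = 5, h′(0) = -16.

f: a_k = 4, 8, -8, 16, -40, 112, -336, …
g: a_k = 0, -3, 0, 9, 0, -243/5, 0, …
L₀ := lclm(L_f,L_g); ord L₀ ≤ 1+2.
h₀' ⇒ L via d/dx closure of L₀.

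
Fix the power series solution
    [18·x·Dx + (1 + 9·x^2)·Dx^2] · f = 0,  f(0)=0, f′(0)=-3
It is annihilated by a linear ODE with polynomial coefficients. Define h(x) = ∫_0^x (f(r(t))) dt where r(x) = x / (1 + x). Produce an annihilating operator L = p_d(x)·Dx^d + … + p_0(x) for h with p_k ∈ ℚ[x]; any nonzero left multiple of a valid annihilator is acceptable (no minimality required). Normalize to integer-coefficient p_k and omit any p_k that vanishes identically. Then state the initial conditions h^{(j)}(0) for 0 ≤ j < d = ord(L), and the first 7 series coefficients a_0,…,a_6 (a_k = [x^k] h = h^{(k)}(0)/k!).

L = (2 + 20·x)·Dx^2 + (1 + 2·x + 10·x^2)·Dx^3  (order 3).
h: a_k = 0, 0, -3/2, 1, 3/2, -24/5, 2/5, …
ICs: h(0) = 0, h′(0) = 0, h′′(0) = -3.

f: a_k = 0, -3, 0, 9, 0, -243/5, 0, …
Substitute x→r, Dx→(1/r')Dx; clear ⇒ L₀.
Integrate: L := L₀·Dx.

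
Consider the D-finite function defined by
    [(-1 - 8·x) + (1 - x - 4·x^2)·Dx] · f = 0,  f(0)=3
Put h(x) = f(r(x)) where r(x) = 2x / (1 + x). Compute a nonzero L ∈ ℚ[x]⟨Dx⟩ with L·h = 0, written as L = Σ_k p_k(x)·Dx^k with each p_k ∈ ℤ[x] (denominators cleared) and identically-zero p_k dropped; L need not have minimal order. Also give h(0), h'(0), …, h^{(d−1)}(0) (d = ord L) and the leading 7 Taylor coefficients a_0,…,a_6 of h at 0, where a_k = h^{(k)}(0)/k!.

L = (2 + 34·x) + (-1 - x + 17·x^2 + 17·x^3)·Dx  (order 1).
h: a_k = 3, 6, 54, 102, 918, 1734, 15606, …
ICs: h(0) = 3.

f: a_k = 3, 3, 15, 27, 87, 195, 543, …
Substitute x→r, Dx→(1/r')Dx; clear ⇒ L₀.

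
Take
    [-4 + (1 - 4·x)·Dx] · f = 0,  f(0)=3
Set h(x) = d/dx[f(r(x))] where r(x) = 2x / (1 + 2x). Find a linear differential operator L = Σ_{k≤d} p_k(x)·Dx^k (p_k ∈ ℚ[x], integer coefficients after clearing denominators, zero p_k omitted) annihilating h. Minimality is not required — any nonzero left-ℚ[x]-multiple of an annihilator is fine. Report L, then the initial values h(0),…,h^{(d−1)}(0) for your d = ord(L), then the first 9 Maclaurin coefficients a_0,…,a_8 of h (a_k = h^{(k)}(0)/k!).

L = 12 + (-1 + 6·x)·Dx  (order 1).
h: a_k = 24, 288, 2592, 20736, 155520, 1119744, 7838208, 53747712, 362797056, …
ICs: h(0) = 24.

f: a_k = 3, 12, 48, 192, 768, 3072, 12288, 49152, 196608, …
Substitute x→r, Dx→(1/r')Dx; clear ⇒ L₀.
Derive L from L₀ (diff closure).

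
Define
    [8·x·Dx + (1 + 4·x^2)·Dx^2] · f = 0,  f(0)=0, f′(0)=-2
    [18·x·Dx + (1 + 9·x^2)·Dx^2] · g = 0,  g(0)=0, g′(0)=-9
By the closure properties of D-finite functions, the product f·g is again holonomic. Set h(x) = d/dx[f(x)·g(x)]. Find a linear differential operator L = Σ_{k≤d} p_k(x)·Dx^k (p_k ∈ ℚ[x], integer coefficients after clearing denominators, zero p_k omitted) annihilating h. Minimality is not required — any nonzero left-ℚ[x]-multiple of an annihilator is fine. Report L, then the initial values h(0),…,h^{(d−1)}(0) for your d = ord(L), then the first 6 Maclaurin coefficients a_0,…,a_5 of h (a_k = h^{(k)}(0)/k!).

f: a_k = 0, -2, 0, 8/3, 0, -32/5, …
g: a_k = 0, -9, 0, 27, 0, -729/5, …
h₀=f·g: eliminate ⇒ L₀, order ≤ 2·2.
h₀' ⇒ L via d/dx closure of L₀.
L = (-864·x - 18720·x^3 - 82944·x^5 + 134784·x^7 + 1119744·x^9) + (-52 - 3036·x^2 - 33696·x^4 - 72576·x^6 + 471744·x^8 + 1679616·x^10)·Dx + (-104·x - 2072·x^3 - 11232·x^5 + 13968·x^7 + 269568·x^9 + 559872·x^11)·Dx^2 + (-1 - 26·x^2 - 205·x^4 + 7380·x^8 + 33696·x^10 + 46656·x^12)·Dx^3  (order 3).
h: a_k = 0, 36, 0, -312, 0, 12636/5, …
ICs: h(0) = 0, h′(0) = 36, h′′(0) = 0.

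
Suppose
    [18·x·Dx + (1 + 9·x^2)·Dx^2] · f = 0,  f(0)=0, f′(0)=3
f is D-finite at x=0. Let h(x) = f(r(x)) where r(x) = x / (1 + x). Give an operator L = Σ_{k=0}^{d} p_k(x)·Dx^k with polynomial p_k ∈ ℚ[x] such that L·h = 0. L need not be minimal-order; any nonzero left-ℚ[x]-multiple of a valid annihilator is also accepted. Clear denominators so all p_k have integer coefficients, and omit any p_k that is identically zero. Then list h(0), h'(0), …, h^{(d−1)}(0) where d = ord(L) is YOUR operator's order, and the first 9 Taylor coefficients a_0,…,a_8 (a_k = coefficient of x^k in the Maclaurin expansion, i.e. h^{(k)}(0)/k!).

f: a_k = 0, 3, 0, -9, 0, 243/5, 0, -2187/7, 0, …
L₀ from L_f via x↦r, Dx↦r'^{-1}Dx.
L = (2 + 20·x)·Dx + (1 + 2·x + 10·x^2)·Dx^2  (order 2).
h: a_k = 0, 3, -3, -6, 24, -12/5, -156, 1992/7, 672, …
ICs: h(0) = 0, h′(0) = 3.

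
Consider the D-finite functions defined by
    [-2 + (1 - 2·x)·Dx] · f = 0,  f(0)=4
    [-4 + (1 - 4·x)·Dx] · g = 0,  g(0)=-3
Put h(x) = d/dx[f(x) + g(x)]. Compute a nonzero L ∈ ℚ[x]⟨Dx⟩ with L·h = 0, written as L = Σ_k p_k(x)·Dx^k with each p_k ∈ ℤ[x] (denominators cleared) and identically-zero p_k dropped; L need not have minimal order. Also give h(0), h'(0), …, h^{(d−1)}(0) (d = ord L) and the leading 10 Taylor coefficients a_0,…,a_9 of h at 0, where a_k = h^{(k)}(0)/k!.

L = 48 + (-18 + 48·x)·Dx + (1 - 6·x + 8·x^2)·Dx^2  (order 2).
h: a_k = -4, -64, -480, -2816, -14720, -72192, -340480, -1564672, -7059456, -31416320, …
ICs: h(0) = -4, h′(0) = -64.

f: a_k = 4, 8, 16, 32, 64, 128, 256, 512, 1024, 2048, …
g: a_k = -3, -12, -48, -192, -768, -3072, -12288, -49152, -196608, -786432, …
h₀=f+g: left-lcm gives L₀, ord ≤ 2.
Differentiate: ansatz ord ≤ ord L₀ ⇒ L.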